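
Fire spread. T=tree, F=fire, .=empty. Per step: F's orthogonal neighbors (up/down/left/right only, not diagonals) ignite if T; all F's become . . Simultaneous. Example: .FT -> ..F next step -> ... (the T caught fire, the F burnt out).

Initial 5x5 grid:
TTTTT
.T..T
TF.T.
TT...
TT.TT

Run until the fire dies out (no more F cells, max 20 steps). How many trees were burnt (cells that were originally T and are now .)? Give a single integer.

Answer: 12

Derivation:
Step 1: +3 fires, +1 burnt (F count now 3)
Step 2: +3 fires, +3 burnt (F count now 3)
Step 3: +3 fires, +3 burnt (F count now 3)
Step 4: +1 fires, +3 burnt (F count now 1)
Step 5: +1 fires, +1 burnt (F count now 1)
Step 6: +1 fires, +1 burnt (F count now 1)
Step 7: +0 fires, +1 burnt (F count now 0)
Fire out after step 7
Initially T: 15, now '.': 22
Total burnt (originally-T cells now '.'): 12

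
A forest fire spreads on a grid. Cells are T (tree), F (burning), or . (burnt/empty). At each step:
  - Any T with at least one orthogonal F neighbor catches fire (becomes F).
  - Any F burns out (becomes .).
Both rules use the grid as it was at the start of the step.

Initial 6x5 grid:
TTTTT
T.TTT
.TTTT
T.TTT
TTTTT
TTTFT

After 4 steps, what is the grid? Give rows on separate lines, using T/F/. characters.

Step 1: 3 trees catch fire, 1 burn out
  TTTTT
  T.TTT
  .TTTT
  T.TTT
  TTTFT
  TTF.F
Step 2: 4 trees catch fire, 3 burn out
  TTTTT
  T.TTT
  .TTTT
  T.TFT
  TTF.F
  TF...
Step 3: 5 trees catch fire, 4 burn out
  TTTTT
  T.TTT
  .TTFT
  T.F.F
  TF...
  F....
Step 4: 4 trees catch fire, 5 burn out
  TTTTT
  T.TFT
  .TF.F
  T....
  F....
  .....

TTTTT
T.TFT
.TF.F
T....
F....
.....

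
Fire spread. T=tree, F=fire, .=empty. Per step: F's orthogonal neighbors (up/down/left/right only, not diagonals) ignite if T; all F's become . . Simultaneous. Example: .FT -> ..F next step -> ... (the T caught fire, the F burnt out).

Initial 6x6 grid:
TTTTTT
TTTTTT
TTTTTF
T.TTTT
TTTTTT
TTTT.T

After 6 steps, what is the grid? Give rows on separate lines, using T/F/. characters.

Step 1: 3 trees catch fire, 1 burn out
  TTTTTT
  TTTTTF
  TTTTF.
  T.TTTF
  TTTTTT
  TTTT.T
Step 2: 5 trees catch fire, 3 burn out
  TTTTTF
  TTTTF.
  TTTF..
  T.TTF.
  TTTTTF
  TTTT.T
Step 3: 6 trees catch fire, 5 burn out
  TTTTF.
  TTTF..
  TTF...
  T.TF..
  TTTTF.
  TTTT.F
Step 4: 5 trees catch fire, 6 burn out
  TTTF..
  TTF...
  TF....
  T.F...
  TTTF..
  TTTT..
Step 5: 5 trees catch fire, 5 burn out
  TTF...
  TF....
  F.....
  T.....
  TTF...
  TTTF..
Step 6: 5 trees catch fire, 5 burn out
  TF....
  F.....
  ......
  F.....
  TF....
  TTF...

TF....
F.....
......
F.....
TF....
TTF...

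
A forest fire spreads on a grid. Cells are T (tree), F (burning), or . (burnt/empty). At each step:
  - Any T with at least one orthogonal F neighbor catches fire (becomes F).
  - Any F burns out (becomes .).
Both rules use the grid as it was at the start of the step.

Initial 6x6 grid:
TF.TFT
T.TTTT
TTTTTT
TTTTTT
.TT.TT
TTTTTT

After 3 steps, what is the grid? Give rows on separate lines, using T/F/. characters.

Step 1: 4 trees catch fire, 2 burn out
  F..F.F
  T.TTFT
  TTTTTT
  TTTTTT
  .TT.TT
  TTTTTT
Step 2: 4 trees catch fire, 4 burn out
  ......
  F.TF.F
  TTTTFT
  TTTTTT
  .TT.TT
  TTTTTT
Step 3: 5 trees catch fire, 4 burn out
  ......
  ..F...
  FTTF.F
  TTTTFT
  .TT.TT
  TTTTTT

......
..F...
FTTF.F
TTTTFT
.TT.TT
TTTTTT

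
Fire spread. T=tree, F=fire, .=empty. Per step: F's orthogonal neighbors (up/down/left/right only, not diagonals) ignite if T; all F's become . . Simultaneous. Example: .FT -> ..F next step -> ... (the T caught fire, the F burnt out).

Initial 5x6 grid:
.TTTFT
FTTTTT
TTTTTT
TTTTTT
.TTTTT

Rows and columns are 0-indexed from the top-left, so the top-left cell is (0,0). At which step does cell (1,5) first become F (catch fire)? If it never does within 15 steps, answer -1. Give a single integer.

Step 1: cell (1,5)='T' (+5 fires, +2 burnt)
Step 2: cell (1,5)='F' (+8 fires, +5 burnt)
  -> target ignites at step 2
Step 3: cell (1,5)='.' (+5 fires, +8 burnt)
Step 4: cell (1,5)='.' (+5 fires, +5 burnt)
Step 5: cell (1,5)='.' (+3 fires, +5 burnt)
Step 6: cell (1,5)='.' (+0 fires, +3 burnt)
  fire out at step 6

2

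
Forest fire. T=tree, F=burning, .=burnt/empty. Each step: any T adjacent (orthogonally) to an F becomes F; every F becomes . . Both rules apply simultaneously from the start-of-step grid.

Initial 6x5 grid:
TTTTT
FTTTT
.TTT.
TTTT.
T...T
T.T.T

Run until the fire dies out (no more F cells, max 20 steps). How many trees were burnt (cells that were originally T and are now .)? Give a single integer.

Answer: 18

Derivation:
Step 1: +2 fires, +1 burnt (F count now 2)
Step 2: +3 fires, +2 burnt (F count now 3)
Step 3: +4 fires, +3 burnt (F count now 4)
Step 4: +5 fires, +4 burnt (F count now 5)
Step 5: +3 fires, +5 burnt (F count now 3)
Step 6: +1 fires, +3 burnt (F count now 1)
Step 7: +0 fires, +1 burnt (F count now 0)
Fire out after step 7
Initially T: 21, now '.': 27
Total burnt (originally-T cells now '.'): 18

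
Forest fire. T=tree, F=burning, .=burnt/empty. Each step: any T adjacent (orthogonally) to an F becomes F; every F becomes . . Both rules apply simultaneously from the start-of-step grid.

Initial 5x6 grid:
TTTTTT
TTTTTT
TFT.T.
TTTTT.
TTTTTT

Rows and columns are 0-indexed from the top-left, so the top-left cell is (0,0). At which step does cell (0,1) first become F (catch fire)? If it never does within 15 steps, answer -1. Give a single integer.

Step 1: cell (0,1)='T' (+4 fires, +1 burnt)
Step 2: cell (0,1)='F' (+6 fires, +4 burnt)
  -> target ignites at step 2
Step 3: cell (0,1)='.' (+6 fires, +6 burnt)
Step 4: cell (0,1)='.' (+4 fires, +6 burnt)
Step 5: cell (0,1)='.' (+4 fires, +4 burnt)
Step 6: cell (0,1)='.' (+2 fires, +4 burnt)
Step 7: cell (0,1)='.' (+0 fires, +2 burnt)
  fire out at step 7

2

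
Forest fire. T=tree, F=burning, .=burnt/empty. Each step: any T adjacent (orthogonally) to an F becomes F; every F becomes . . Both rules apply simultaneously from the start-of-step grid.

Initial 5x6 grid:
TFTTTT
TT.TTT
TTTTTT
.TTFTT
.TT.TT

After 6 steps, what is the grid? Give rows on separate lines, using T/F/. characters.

Step 1: 6 trees catch fire, 2 burn out
  F.FTTT
  TF.TTT
  TTTFTT
  .TF.FT
  .TT.TT
Step 2: 10 trees catch fire, 6 burn out
  ...FTT
  F..FTT
  TFF.FT
  .F...F
  .TF.FT
Step 3: 6 trees catch fire, 10 burn out
  ....FT
  ....FT
  F....F
  ......
  .F...F
Step 4: 2 trees catch fire, 6 burn out
  .....F
  .....F
  ......
  ......
  ......
Step 5: 0 trees catch fire, 2 burn out
  ......
  ......
  ......
  ......
  ......
Step 6: 0 trees catch fire, 0 burn out
  ......
  ......
  ......
  ......
  ......

......
......
......
......
......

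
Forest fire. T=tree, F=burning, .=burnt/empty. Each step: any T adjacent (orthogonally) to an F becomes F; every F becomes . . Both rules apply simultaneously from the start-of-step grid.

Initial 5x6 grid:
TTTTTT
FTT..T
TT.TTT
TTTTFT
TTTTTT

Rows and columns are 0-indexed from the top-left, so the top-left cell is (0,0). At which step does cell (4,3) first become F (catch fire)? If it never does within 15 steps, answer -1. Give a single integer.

Step 1: cell (4,3)='T' (+7 fires, +2 burnt)
Step 2: cell (4,3)='F' (+9 fires, +7 burnt)
  -> target ignites at step 2
Step 3: cell (4,3)='.' (+5 fires, +9 burnt)
Step 4: cell (4,3)='.' (+3 fires, +5 burnt)
Step 5: cell (4,3)='.' (+1 fires, +3 burnt)
Step 6: cell (4,3)='.' (+0 fires, +1 burnt)
  fire out at step 6

2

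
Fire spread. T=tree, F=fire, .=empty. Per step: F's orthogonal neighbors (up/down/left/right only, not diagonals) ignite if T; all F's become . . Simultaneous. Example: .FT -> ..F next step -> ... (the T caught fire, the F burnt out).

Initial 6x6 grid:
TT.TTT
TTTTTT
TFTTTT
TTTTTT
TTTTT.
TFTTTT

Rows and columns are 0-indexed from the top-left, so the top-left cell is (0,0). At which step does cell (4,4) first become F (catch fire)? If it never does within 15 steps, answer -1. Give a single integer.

Step 1: cell (4,4)='T' (+7 fires, +2 burnt)
Step 2: cell (4,4)='T' (+9 fires, +7 burnt)
Step 3: cell (4,4)='T' (+6 fires, +9 burnt)
Step 4: cell (4,4)='F' (+6 fires, +6 burnt)
  -> target ignites at step 4
Step 5: cell (4,4)='.' (+3 fires, +6 burnt)
Step 6: cell (4,4)='.' (+1 fires, +3 burnt)
Step 7: cell (4,4)='.' (+0 fires, +1 burnt)
  fire out at step 7

4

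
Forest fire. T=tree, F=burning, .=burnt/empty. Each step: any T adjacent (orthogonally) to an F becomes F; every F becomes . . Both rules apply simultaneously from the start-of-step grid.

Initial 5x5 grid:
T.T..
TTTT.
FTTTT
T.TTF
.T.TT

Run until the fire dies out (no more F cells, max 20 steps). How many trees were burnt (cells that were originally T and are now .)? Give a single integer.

Step 1: +6 fires, +2 burnt (F count now 6)
Step 2: +6 fires, +6 burnt (F count now 6)
Step 3: +2 fires, +6 burnt (F count now 2)
Step 4: +1 fires, +2 burnt (F count now 1)
Step 5: +0 fires, +1 burnt (F count now 0)
Fire out after step 5
Initially T: 16, now '.': 24
Total burnt (originally-T cells now '.'): 15

Answer: 15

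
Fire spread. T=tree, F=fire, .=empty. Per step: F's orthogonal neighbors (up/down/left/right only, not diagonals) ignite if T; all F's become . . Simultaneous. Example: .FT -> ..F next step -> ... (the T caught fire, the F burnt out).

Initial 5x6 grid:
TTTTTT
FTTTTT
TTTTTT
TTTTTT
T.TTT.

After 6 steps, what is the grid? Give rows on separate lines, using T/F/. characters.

Step 1: 3 trees catch fire, 1 burn out
  FTTTTT
  .FTTTT
  FTTTTT
  TTTTTT
  T.TTT.
Step 2: 4 trees catch fire, 3 burn out
  .FTTTT
  ..FTTT
  .FTTTT
  FTTTTT
  T.TTT.
Step 3: 5 trees catch fire, 4 burn out
  ..FTTT
  ...FTT
  ..FTTT
  .FTTTT
  F.TTT.
Step 4: 4 trees catch fire, 5 burn out
  ...FTT
  ....FT
  ...FTT
  ..FTTT
  ..TTT.
Step 5: 5 trees catch fire, 4 burn out
  ....FT
  .....F
  ....FT
  ...FTT
  ..FTT.
Step 6: 4 trees catch fire, 5 burn out
  .....F
  ......
  .....F
  ....FT
  ...FT.

.....F
......
.....F
....FT
...FT.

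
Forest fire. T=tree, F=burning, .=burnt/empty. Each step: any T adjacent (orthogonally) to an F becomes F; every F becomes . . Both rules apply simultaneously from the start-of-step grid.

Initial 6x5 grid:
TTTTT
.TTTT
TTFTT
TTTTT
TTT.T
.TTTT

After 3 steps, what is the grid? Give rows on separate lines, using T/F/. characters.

Step 1: 4 trees catch fire, 1 burn out
  TTTTT
  .TFTT
  TF.FT
  TTFTT
  TTT.T
  .TTTT
Step 2: 8 trees catch fire, 4 burn out
  TTFTT
  .F.FT
  F...F
  TF.FT
  TTF.T
  .TTTT
Step 3: 7 trees catch fire, 8 burn out
  TF.FT
  ....F
  .....
  F...F
  TF..T
  .TFTT

TF.FT
....F
.....
F...F
TF..T
.TFTT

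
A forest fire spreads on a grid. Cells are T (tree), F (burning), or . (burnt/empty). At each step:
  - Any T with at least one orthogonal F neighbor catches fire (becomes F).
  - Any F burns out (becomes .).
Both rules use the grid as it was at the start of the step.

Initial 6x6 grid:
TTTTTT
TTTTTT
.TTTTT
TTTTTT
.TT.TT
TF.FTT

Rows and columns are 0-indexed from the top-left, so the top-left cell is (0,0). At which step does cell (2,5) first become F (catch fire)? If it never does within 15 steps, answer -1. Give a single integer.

Step 1: cell (2,5)='T' (+3 fires, +2 burnt)
Step 2: cell (2,5)='T' (+4 fires, +3 burnt)
Step 3: cell (2,5)='T' (+5 fires, +4 burnt)
Step 4: cell (2,5)='T' (+5 fires, +5 burnt)
Step 5: cell (2,5)='F' (+6 fires, +5 burnt)
  -> target ignites at step 5
Step 6: cell (2,5)='.' (+5 fires, +6 burnt)
Step 7: cell (2,5)='.' (+2 fires, +5 burnt)
Step 8: cell (2,5)='.' (+0 fires, +2 burnt)
  fire out at step 8

5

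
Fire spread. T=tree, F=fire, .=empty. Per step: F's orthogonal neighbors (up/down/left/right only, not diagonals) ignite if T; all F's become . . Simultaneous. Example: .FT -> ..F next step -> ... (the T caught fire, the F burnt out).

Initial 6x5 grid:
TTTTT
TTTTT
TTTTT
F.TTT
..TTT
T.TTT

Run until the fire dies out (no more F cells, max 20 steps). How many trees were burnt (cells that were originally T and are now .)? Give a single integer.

Step 1: +1 fires, +1 burnt (F count now 1)
Step 2: +2 fires, +1 burnt (F count now 2)
Step 3: +3 fires, +2 burnt (F count now 3)
Step 4: +4 fires, +3 burnt (F count now 4)
Step 5: +5 fires, +4 burnt (F count now 5)
Step 6: +5 fires, +5 burnt (F count now 5)
Step 7: +3 fires, +5 burnt (F count now 3)
Step 8: +1 fires, +3 burnt (F count now 1)
Step 9: +0 fires, +1 burnt (F count now 0)
Fire out after step 9
Initially T: 25, now '.': 29
Total burnt (originally-T cells now '.'): 24

Answer: 24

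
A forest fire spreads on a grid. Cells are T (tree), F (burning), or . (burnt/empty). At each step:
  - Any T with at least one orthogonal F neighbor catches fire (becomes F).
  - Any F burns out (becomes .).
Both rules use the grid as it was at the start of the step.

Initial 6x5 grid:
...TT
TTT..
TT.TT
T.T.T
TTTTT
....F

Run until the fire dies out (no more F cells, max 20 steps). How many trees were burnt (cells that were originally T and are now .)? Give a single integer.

Answer: 15

Derivation:
Step 1: +1 fires, +1 burnt (F count now 1)
Step 2: +2 fires, +1 burnt (F count now 2)
Step 3: +2 fires, +2 burnt (F count now 2)
Step 4: +3 fires, +2 burnt (F count now 3)
Step 5: +1 fires, +3 burnt (F count now 1)
Step 6: +1 fires, +1 burnt (F count now 1)
Step 7: +1 fires, +1 burnt (F count now 1)
Step 8: +2 fires, +1 burnt (F count now 2)
Step 9: +1 fires, +2 burnt (F count now 1)
Step 10: +1 fires, +1 burnt (F count now 1)
Step 11: +0 fires, +1 burnt (F count now 0)
Fire out after step 11
Initially T: 17, now '.': 28
Total burnt (originally-T cells now '.'): 15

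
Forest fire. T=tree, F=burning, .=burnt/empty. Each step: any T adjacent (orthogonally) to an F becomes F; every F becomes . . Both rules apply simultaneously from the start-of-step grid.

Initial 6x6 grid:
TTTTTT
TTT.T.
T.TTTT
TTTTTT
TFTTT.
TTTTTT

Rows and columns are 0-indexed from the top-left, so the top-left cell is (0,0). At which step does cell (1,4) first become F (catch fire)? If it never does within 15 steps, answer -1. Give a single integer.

Step 1: cell (1,4)='T' (+4 fires, +1 burnt)
Step 2: cell (1,4)='T' (+5 fires, +4 burnt)
Step 3: cell (1,4)='T' (+5 fires, +5 burnt)
Step 4: cell (1,4)='T' (+5 fires, +5 burnt)
Step 5: cell (1,4)='T' (+6 fires, +5 burnt)
Step 6: cell (1,4)='F' (+4 fires, +6 burnt)
  -> target ignites at step 6
Step 7: cell (1,4)='.' (+1 fires, +4 burnt)
Step 8: cell (1,4)='.' (+1 fires, +1 burnt)
Step 9: cell (1,4)='.' (+0 fires, +1 burnt)
  fire out at step 9

6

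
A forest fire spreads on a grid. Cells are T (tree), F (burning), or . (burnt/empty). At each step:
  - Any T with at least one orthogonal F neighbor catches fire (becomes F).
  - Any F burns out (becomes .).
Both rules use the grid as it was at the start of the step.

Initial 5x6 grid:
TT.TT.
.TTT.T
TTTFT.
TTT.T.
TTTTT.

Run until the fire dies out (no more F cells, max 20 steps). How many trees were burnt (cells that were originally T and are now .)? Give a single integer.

Step 1: +3 fires, +1 burnt (F count now 3)
Step 2: +5 fires, +3 burnt (F count now 5)
Step 3: +6 fires, +5 burnt (F count now 6)
Step 4: +4 fires, +6 burnt (F count now 4)
Step 5: +2 fires, +4 burnt (F count now 2)
Step 6: +0 fires, +2 burnt (F count now 0)
Fire out after step 6
Initially T: 21, now '.': 29
Total burnt (originally-T cells now '.'): 20

Answer: 20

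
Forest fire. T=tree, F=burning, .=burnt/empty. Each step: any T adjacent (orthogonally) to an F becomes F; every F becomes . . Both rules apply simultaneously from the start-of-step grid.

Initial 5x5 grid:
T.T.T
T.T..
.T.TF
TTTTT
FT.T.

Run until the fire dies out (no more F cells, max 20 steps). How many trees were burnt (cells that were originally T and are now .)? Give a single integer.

Answer: 9

Derivation:
Step 1: +4 fires, +2 burnt (F count now 4)
Step 2: +2 fires, +4 burnt (F count now 2)
Step 3: +3 fires, +2 burnt (F count now 3)
Step 4: +0 fires, +3 burnt (F count now 0)
Fire out after step 4
Initially T: 14, now '.': 20
Total burnt (originally-T cells now '.'): 9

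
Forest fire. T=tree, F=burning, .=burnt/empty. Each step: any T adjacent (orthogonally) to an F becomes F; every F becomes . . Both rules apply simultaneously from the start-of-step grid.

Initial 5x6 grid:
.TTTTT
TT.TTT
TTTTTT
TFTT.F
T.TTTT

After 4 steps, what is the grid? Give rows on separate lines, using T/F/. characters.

Step 1: 5 trees catch fire, 2 burn out
  .TTTTT
  TT.TTT
  TFTTTF
  F.FT..
  T.TTTF
Step 2: 9 trees catch fire, 5 burn out
  .TTTTT
  TF.TTF
  F.FTF.
  ...F..
  F.FTF.
Step 3: 6 trees catch fire, 9 burn out
  .FTTTF
  F..TF.
  ...F..
  ......
  ...F..
Step 4: 3 trees catch fire, 6 burn out
  ..FTF.
  ...F..
  ......
  ......
  ......

..FTF.
...F..
......
......
......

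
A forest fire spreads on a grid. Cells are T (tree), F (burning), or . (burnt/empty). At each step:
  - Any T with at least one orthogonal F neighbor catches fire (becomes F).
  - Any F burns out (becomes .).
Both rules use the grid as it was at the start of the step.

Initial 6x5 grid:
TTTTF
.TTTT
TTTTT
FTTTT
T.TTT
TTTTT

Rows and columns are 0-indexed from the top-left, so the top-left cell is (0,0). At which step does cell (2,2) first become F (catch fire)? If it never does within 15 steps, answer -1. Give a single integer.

Step 1: cell (2,2)='T' (+5 fires, +2 burnt)
Step 2: cell (2,2)='T' (+6 fires, +5 burnt)
Step 3: cell (2,2)='F' (+9 fires, +6 burnt)
  -> target ignites at step 3
Step 4: cell (2,2)='.' (+4 fires, +9 burnt)
Step 5: cell (2,2)='.' (+2 fires, +4 burnt)
Step 6: cell (2,2)='.' (+0 fires, +2 burnt)
  fire out at step 6

3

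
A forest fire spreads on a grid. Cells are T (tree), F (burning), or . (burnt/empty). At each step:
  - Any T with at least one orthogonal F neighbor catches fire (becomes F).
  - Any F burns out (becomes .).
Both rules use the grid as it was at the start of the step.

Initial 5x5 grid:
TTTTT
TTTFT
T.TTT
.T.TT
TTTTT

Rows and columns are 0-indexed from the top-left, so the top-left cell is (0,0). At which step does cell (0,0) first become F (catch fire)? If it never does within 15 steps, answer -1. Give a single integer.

Step 1: cell (0,0)='T' (+4 fires, +1 burnt)
Step 2: cell (0,0)='T' (+6 fires, +4 burnt)
Step 3: cell (0,0)='T' (+4 fires, +6 burnt)
Step 4: cell (0,0)='F' (+4 fires, +4 burnt)
  -> target ignites at step 4
Step 5: cell (0,0)='.' (+1 fires, +4 burnt)
Step 6: cell (0,0)='.' (+2 fires, +1 burnt)
Step 7: cell (0,0)='.' (+0 fires, +2 burnt)
  fire out at step 7

4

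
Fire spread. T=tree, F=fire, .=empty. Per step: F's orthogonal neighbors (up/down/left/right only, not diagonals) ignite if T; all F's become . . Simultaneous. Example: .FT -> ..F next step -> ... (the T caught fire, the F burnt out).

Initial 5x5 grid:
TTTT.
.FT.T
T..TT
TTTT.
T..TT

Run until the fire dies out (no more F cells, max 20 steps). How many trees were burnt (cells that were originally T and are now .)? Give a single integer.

Step 1: +2 fires, +1 burnt (F count now 2)
Step 2: +2 fires, +2 burnt (F count now 2)
Step 3: +1 fires, +2 burnt (F count now 1)
Step 4: +0 fires, +1 burnt (F count now 0)
Fire out after step 4
Initially T: 16, now '.': 14
Total burnt (originally-T cells now '.'): 5

Answer: 5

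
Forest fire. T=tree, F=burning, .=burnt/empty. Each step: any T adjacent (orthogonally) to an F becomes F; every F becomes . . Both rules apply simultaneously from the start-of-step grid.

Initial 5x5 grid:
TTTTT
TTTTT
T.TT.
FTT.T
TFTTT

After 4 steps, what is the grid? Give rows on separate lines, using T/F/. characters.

Step 1: 4 trees catch fire, 2 burn out
  TTTTT
  TTTTT
  F.TT.
  .FT.T
  F.FTT
Step 2: 3 trees catch fire, 4 burn out
  TTTTT
  FTTTT
  ..TT.
  ..F.T
  ...FT
Step 3: 4 trees catch fire, 3 burn out
  FTTTT
  .FTTT
  ..FT.
  ....T
  ....F
Step 4: 4 trees catch fire, 4 burn out
  .FTTT
  ..FTT
  ...F.
  ....F
  .....

.FTTT
..FTT
...F.
....F
.....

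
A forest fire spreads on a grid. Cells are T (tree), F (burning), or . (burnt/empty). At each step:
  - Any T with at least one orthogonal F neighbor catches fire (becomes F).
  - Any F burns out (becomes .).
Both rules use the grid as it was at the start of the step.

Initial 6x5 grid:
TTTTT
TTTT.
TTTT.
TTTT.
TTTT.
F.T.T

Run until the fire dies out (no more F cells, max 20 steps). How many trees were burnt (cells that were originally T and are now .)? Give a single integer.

Step 1: +1 fires, +1 burnt (F count now 1)
Step 2: +2 fires, +1 burnt (F count now 2)
Step 3: +3 fires, +2 burnt (F count now 3)
Step 4: +5 fires, +3 burnt (F count now 5)
Step 5: +4 fires, +5 burnt (F count now 4)
Step 6: +3 fires, +4 burnt (F count now 3)
Step 7: +2 fires, +3 burnt (F count now 2)
Step 8: +1 fires, +2 burnt (F count now 1)
Step 9: +1 fires, +1 burnt (F count now 1)
Step 10: +0 fires, +1 burnt (F count now 0)
Fire out after step 10
Initially T: 23, now '.': 29
Total burnt (originally-T cells now '.'): 22

Answer: 22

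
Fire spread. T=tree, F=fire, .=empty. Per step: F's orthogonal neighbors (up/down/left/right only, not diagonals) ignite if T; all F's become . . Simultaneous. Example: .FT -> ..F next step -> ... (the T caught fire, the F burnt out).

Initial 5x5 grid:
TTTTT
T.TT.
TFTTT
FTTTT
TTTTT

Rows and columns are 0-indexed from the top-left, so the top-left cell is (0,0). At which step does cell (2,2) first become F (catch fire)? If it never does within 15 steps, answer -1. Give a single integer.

Step 1: cell (2,2)='F' (+4 fires, +2 burnt)
  -> target ignites at step 1
Step 2: cell (2,2)='.' (+5 fires, +4 burnt)
Step 3: cell (2,2)='.' (+6 fires, +5 burnt)
Step 4: cell (2,2)='.' (+4 fires, +6 burnt)
Step 5: cell (2,2)='.' (+2 fires, +4 burnt)
Step 6: cell (2,2)='.' (+0 fires, +2 burnt)
  fire out at step 6

1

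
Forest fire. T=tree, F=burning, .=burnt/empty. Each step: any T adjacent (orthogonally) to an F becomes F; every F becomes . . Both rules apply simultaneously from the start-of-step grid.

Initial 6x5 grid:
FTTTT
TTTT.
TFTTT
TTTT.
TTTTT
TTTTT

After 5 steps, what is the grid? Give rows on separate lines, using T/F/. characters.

Step 1: 6 trees catch fire, 2 burn out
  .FTTT
  FFTT.
  F.FTT
  TFTT.
  TTTTT
  TTTTT
Step 2: 6 trees catch fire, 6 burn out
  ..FTT
  ..FT.
  ...FT
  F.FT.
  TFTTT
  TTTTT
Step 3: 7 trees catch fire, 6 burn out
  ...FT
  ...F.
  ....F
  ...F.
  F.FTT
  TFTTT
Step 4: 4 trees catch fire, 7 burn out
  ....F
  .....
  .....
  .....
  ...FT
  F.FTT
Step 5: 2 trees catch fire, 4 burn out
  .....
  .....
  .....
  .....
  ....F
  ...FT

.....
.....
.....
.....
....F
...FT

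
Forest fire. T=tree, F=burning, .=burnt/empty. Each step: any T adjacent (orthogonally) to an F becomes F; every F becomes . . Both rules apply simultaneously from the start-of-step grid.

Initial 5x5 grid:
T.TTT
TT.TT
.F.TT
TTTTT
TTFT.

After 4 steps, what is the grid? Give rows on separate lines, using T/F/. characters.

Step 1: 5 trees catch fire, 2 burn out
  T.TTT
  TF.TT
  ...TT
  TFFTT
  TF.F.
Step 2: 4 trees catch fire, 5 burn out
  T.TTT
  F..TT
  ...TT
  F..FT
  F....
Step 3: 3 trees catch fire, 4 burn out
  F.TTT
  ...TT
  ...FT
  ....F
  .....
Step 4: 2 trees catch fire, 3 burn out
  ..TTT
  ...FT
  ....F
  .....
  .....

..TTT
...FT
....F
.....
.....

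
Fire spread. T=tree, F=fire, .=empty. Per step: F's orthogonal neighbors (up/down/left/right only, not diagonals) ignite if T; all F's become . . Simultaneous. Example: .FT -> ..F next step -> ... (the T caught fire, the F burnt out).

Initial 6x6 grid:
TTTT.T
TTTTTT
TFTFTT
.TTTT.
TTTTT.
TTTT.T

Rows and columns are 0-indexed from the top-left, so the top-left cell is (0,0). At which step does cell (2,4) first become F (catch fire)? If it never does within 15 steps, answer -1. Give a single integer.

Step 1: cell (2,4)='F' (+7 fires, +2 burnt)
  -> target ignites at step 1
Step 2: cell (2,4)='.' (+10 fires, +7 burnt)
Step 3: cell (2,4)='.' (+8 fires, +10 burnt)
Step 4: cell (2,4)='.' (+3 fires, +8 burnt)
Step 5: cell (2,4)='.' (+0 fires, +3 burnt)
  fire out at step 5

1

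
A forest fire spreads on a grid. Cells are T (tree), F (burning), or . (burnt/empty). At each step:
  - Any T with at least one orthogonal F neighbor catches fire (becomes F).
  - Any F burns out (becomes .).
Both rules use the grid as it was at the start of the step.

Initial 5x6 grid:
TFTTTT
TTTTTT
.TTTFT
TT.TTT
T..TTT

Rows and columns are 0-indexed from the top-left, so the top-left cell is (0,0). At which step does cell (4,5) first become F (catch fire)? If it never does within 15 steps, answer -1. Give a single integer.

Step 1: cell (4,5)='T' (+7 fires, +2 burnt)
Step 2: cell (4,5)='T' (+11 fires, +7 burnt)
Step 3: cell (4,5)='F' (+4 fires, +11 burnt)
  -> target ignites at step 3
Step 4: cell (4,5)='.' (+1 fires, +4 burnt)
Step 5: cell (4,5)='.' (+1 fires, +1 burnt)
Step 6: cell (4,5)='.' (+0 fires, +1 burnt)
  fire out at step 6

3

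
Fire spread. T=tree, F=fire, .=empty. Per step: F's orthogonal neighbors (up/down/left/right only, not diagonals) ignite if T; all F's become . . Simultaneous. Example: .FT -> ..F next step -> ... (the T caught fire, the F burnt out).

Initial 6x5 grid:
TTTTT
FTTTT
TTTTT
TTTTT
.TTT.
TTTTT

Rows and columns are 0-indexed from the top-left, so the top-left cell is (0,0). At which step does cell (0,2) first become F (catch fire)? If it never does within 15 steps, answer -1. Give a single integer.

Step 1: cell (0,2)='T' (+3 fires, +1 burnt)
Step 2: cell (0,2)='T' (+4 fires, +3 burnt)
Step 3: cell (0,2)='F' (+4 fires, +4 burnt)
  -> target ignites at step 3
Step 4: cell (0,2)='.' (+5 fires, +4 burnt)
Step 5: cell (0,2)='.' (+5 fires, +5 burnt)
Step 6: cell (0,2)='.' (+4 fires, +5 burnt)
Step 7: cell (0,2)='.' (+1 fires, +4 burnt)
Step 8: cell (0,2)='.' (+1 fires, +1 burnt)
Step 9: cell (0,2)='.' (+0 fires, +1 burnt)
  fire out at step 9

3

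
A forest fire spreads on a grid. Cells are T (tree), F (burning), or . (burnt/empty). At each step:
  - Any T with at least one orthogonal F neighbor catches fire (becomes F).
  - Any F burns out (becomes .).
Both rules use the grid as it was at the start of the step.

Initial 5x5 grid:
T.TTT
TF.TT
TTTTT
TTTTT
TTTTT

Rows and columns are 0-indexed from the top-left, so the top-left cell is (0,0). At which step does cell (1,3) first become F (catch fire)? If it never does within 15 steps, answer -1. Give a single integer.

Step 1: cell (1,3)='T' (+2 fires, +1 burnt)
Step 2: cell (1,3)='T' (+4 fires, +2 burnt)
Step 3: cell (1,3)='T' (+4 fires, +4 burnt)
Step 4: cell (1,3)='F' (+5 fires, +4 burnt)
  -> target ignites at step 4
Step 5: cell (1,3)='.' (+4 fires, +5 burnt)
Step 6: cell (1,3)='.' (+3 fires, +4 burnt)
Step 7: cell (1,3)='.' (+0 fires, +3 burnt)
  fire out at step 7

4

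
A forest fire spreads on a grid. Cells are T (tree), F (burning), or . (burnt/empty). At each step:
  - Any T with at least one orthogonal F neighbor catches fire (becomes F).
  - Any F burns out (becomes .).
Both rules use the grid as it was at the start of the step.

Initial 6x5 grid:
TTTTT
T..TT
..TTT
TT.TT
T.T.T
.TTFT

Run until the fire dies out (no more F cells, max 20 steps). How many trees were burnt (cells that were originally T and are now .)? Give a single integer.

Step 1: +2 fires, +1 burnt (F count now 2)
Step 2: +3 fires, +2 burnt (F count now 3)
Step 3: +1 fires, +3 burnt (F count now 1)
Step 4: +2 fires, +1 burnt (F count now 2)
Step 5: +2 fires, +2 burnt (F count now 2)
Step 6: +3 fires, +2 burnt (F count now 3)
Step 7: +1 fires, +3 burnt (F count now 1)
Step 8: +1 fires, +1 burnt (F count now 1)
Step 9: +1 fires, +1 burnt (F count now 1)
Step 10: +1 fires, +1 burnt (F count now 1)
Step 11: +1 fires, +1 burnt (F count now 1)
Step 12: +0 fires, +1 burnt (F count now 0)
Fire out after step 12
Initially T: 21, now '.': 27
Total burnt (originally-T cells now '.'): 18

Answer: 18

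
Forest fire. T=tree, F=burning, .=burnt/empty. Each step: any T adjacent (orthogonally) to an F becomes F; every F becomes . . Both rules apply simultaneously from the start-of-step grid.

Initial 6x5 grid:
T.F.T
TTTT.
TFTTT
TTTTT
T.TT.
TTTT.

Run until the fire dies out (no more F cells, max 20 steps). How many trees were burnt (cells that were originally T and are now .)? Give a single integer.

Answer: 21

Derivation:
Step 1: +5 fires, +2 burnt (F count now 5)
Step 2: +5 fires, +5 burnt (F count now 5)
Step 3: +5 fires, +5 burnt (F count now 5)
Step 4: +4 fires, +5 burnt (F count now 4)
Step 5: +2 fires, +4 burnt (F count now 2)
Step 6: +0 fires, +2 burnt (F count now 0)
Fire out after step 6
Initially T: 22, now '.': 29
Total burnt (originally-T cells now '.'): 21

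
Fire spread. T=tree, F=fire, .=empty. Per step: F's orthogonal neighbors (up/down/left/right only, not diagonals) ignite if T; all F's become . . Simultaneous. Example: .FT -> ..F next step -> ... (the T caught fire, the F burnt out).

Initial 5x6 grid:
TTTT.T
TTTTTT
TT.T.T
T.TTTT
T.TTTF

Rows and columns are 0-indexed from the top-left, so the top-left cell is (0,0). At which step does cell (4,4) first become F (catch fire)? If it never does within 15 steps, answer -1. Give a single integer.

Step 1: cell (4,4)='F' (+2 fires, +1 burnt)
  -> target ignites at step 1
Step 2: cell (4,4)='.' (+3 fires, +2 burnt)
Step 3: cell (4,4)='.' (+3 fires, +3 burnt)
Step 4: cell (4,4)='.' (+4 fires, +3 burnt)
Step 5: cell (4,4)='.' (+1 fires, +4 burnt)
Step 6: cell (4,4)='.' (+2 fires, +1 burnt)
Step 7: cell (4,4)='.' (+2 fires, +2 burnt)
Step 8: cell (4,4)='.' (+3 fires, +2 burnt)
Step 9: cell (4,4)='.' (+2 fires, +3 burnt)
Step 10: cell (4,4)='.' (+1 fires, +2 burnt)
Step 11: cell (4,4)='.' (+1 fires, +1 burnt)
Step 12: cell (4,4)='.' (+0 fires, +1 burnt)
  fire out at step 12

1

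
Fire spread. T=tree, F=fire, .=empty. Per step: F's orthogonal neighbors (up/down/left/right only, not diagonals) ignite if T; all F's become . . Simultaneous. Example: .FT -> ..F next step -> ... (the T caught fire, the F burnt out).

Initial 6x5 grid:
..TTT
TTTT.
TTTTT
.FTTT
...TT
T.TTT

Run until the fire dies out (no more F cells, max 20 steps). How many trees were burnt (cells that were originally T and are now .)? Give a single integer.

Answer: 20

Derivation:
Step 1: +2 fires, +1 burnt (F count now 2)
Step 2: +4 fires, +2 burnt (F count now 4)
Step 3: +5 fires, +4 burnt (F count now 5)
Step 4: +5 fires, +5 burnt (F count now 5)
Step 5: +3 fires, +5 burnt (F count now 3)
Step 6: +1 fires, +3 burnt (F count now 1)
Step 7: +0 fires, +1 burnt (F count now 0)
Fire out after step 7
Initially T: 21, now '.': 29
Total burnt (originally-T cells now '.'): 20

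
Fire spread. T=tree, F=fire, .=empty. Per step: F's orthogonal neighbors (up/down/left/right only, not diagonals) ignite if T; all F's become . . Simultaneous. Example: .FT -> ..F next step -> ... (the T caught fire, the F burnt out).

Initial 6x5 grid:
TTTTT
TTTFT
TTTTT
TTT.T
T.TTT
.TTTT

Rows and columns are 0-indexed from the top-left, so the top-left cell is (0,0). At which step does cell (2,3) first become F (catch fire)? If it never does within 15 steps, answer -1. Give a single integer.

Step 1: cell (2,3)='F' (+4 fires, +1 burnt)
  -> target ignites at step 1
Step 2: cell (2,3)='.' (+5 fires, +4 burnt)
Step 3: cell (2,3)='.' (+5 fires, +5 burnt)
Step 4: cell (2,3)='.' (+5 fires, +5 burnt)
Step 5: cell (2,3)='.' (+4 fires, +5 burnt)
Step 6: cell (2,3)='.' (+3 fires, +4 burnt)
Step 7: cell (2,3)='.' (+0 fires, +3 burnt)
  fire out at step 7

1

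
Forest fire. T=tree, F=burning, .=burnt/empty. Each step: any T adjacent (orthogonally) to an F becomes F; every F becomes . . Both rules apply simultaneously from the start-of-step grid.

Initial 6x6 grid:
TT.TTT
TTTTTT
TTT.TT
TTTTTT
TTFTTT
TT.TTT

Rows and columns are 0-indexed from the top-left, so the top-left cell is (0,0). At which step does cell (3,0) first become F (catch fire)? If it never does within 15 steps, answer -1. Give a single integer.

Step 1: cell (3,0)='T' (+3 fires, +1 burnt)
Step 2: cell (3,0)='T' (+7 fires, +3 burnt)
Step 3: cell (3,0)='F' (+7 fires, +7 burnt)
  -> target ignites at step 3
Step 4: cell (3,0)='.' (+6 fires, +7 burnt)
Step 5: cell (3,0)='.' (+5 fires, +6 burnt)
Step 6: cell (3,0)='.' (+3 fires, +5 burnt)
Step 7: cell (3,0)='.' (+1 fires, +3 burnt)
Step 8: cell (3,0)='.' (+0 fires, +1 burnt)
  fire out at step 8

3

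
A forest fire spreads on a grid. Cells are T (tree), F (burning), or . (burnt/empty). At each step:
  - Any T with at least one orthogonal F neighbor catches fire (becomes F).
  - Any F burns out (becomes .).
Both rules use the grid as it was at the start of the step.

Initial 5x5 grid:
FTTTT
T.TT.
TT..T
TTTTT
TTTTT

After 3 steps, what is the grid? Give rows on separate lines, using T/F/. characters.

Step 1: 2 trees catch fire, 1 burn out
  .FTTT
  F.TT.
  TT..T
  TTTTT
  TTTTT
Step 2: 2 trees catch fire, 2 burn out
  ..FTT
  ..TT.
  FT..T
  TTTTT
  TTTTT
Step 3: 4 trees catch fire, 2 burn out
  ...FT
  ..FT.
  .F..T
  FTTTT
  TTTTT

...FT
..FT.
.F..T
FTTTT
TTTTT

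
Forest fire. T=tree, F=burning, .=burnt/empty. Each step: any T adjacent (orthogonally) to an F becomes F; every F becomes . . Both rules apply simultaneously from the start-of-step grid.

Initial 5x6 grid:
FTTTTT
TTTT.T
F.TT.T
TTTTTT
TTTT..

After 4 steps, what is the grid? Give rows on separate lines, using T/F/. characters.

Step 1: 3 trees catch fire, 2 burn out
  .FTTTT
  FTTT.T
  ..TT.T
  FTTTTT
  TTTT..
Step 2: 4 trees catch fire, 3 burn out
  ..FTTT
  .FTT.T
  ..TT.T
  .FTTTT
  FTTT..
Step 3: 4 trees catch fire, 4 burn out
  ...FTT
  ..FT.T
  ..TT.T
  ..FTTT
  .FTT..
Step 4: 5 trees catch fire, 4 burn out
  ....FT
  ...F.T
  ..FT.T
  ...FTT
  ..FT..

....FT
...F.T
..FT.T
...FTT
..FT..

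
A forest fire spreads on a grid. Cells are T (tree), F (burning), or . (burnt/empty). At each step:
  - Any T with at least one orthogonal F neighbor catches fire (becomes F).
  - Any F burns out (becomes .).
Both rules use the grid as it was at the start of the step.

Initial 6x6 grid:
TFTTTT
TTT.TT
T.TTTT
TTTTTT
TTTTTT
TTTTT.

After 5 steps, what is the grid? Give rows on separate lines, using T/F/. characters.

Step 1: 3 trees catch fire, 1 burn out
  F.FTTT
  TFT.TT
  T.TTTT
  TTTTTT
  TTTTTT
  TTTTT.
Step 2: 3 trees catch fire, 3 burn out
  ...FTT
  F.F.TT
  T.TTTT
  TTTTTT
  TTTTTT
  TTTTT.
Step 3: 3 trees catch fire, 3 burn out
  ....FT
  ....TT
  F.FTTT
  TTTTTT
  TTTTTT
  TTTTT.
Step 4: 5 trees catch fire, 3 burn out
  .....F
  ....FT
  ...FTT
  FTFTTT
  TTTTTT
  TTTTT.
Step 5: 6 trees catch fire, 5 burn out
  ......
  .....F
  ....FT
  .F.FTT
  FTFTTT
  TTTTT.

......
.....F
....FT
.F.FTT
FTFTTT
TTTTT.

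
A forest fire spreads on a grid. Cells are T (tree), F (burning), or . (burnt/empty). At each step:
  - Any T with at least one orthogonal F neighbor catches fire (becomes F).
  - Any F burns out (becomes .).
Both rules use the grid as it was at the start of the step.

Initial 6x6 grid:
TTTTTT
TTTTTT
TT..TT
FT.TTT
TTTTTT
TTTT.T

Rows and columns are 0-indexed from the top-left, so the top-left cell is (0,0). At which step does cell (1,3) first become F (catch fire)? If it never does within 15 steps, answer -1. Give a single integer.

Step 1: cell (1,3)='T' (+3 fires, +1 burnt)
Step 2: cell (1,3)='T' (+4 fires, +3 burnt)
Step 3: cell (1,3)='T' (+4 fires, +4 burnt)
Step 4: cell (1,3)='T' (+4 fires, +4 burnt)
Step 5: cell (1,3)='F' (+5 fires, +4 burnt)
  -> target ignites at step 5
Step 6: cell (1,3)='.' (+4 fires, +5 burnt)
Step 7: cell (1,3)='.' (+5 fires, +4 burnt)
Step 8: cell (1,3)='.' (+2 fires, +5 burnt)
Step 9: cell (1,3)='.' (+0 fires, +2 burnt)
  fire out at step 9

5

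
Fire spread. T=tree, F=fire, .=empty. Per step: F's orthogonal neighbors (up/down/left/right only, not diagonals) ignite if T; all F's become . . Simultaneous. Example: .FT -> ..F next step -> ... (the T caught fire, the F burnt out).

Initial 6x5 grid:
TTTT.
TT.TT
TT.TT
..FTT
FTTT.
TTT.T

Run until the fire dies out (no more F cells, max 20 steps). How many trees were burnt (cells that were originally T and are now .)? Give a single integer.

Answer: 20

Derivation:
Step 1: +4 fires, +2 burnt (F count now 4)
Step 2: +5 fires, +4 burnt (F count now 5)
Step 3: +2 fires, +5 burnt (F count now 2)
Step 4: +2 fires, +2 burnt (F count now 2)
Step 5: +1 fires, +2 burnt (F count now 1)
Step 6: +1 fires, +1 burnt (F count now 1)
Step 7: +2 fires, +1 burnt (F count now 2)
Step 8: +2 fires, +2 burnt (F count now 2)
Step 9: +1 fires, +2 burnt (F count now 1)
Step 10: +0 fires, +1 burnt (F count now 0)
Fire out after step 10
Initially T: 21, now '.': 29
Total burnt (originally-T cells now '.'): 20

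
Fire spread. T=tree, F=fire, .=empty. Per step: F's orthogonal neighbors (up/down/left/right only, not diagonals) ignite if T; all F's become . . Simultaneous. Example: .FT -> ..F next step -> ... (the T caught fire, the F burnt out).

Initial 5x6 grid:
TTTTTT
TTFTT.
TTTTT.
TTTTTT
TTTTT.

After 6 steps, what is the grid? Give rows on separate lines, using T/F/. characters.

Step 1: 4 trees catch fire, 1 burn out
  TTFTTT
  TF.FT.
  TTFTT.
  TTTTTT
  TTTTT.
Step 2: 7 trees catch fire, 4 burn out
  TF.FTT
  F...F.
  TF.FT.
  TTFTTT
  TTTTT.
Step 3: 7 trees catch fire, 7 burn out
  F...FT
  ......
  F...F.
  TF.FTT
  TTFTT.
Step 4: 5 trees catch fire, 7 burn out
  .....F
  ......
  ......
  F...FT
  TF.FT.
Step 5: 3 trees catch fire, 5 burn out
  ......
  ......
  ......
  .....F
  F...F.
Step 6: 0 trees catch fire, 3 burn out
  ......
  ......
  ......
  ......
  ......

......
......
......
......
......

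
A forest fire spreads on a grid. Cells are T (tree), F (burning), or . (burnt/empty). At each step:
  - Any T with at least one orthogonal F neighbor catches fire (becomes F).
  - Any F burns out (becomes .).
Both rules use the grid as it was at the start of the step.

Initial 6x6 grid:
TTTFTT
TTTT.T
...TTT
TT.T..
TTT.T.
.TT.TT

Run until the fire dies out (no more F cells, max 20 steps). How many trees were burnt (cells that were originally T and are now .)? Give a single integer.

Answer: 14

Derivation:
Step 1: +3 fires, +1 burnt (F count now 3)
Step 2: +4 fires, +3 burnt (F count now 4)
Step 3: +5 fires, +4 burnt (F count now 5)
Step 4: +2 fires, +5 burnt (F count now 2)
Step 5: +0 fires, +2 burnt (F count now 0)
Fire out after step 5
Initially T: 24, now '.': 26
Total burnt (originally-T cells now '.'): 14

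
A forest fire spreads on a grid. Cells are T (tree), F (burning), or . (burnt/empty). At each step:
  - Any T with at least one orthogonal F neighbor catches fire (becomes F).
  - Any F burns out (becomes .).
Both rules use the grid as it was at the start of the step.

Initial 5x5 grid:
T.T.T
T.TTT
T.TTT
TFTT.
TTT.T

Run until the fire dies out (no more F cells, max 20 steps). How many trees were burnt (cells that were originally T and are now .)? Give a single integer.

Answer: 17

Derivation:
Step 1: +3 fires, +1 burnt (F count now 3)
Step 2: +5 fires, +3 burnt (F count now 5)
Step 3: +3 fires, +5 burnt (F count now 3)
Step 4: +4 fires, +3 burnt (F count now 4)
Step 5: +1 fires, +4 burnt (F count now 1)
Step 6: +1 fires, +1 burnt (F count now 1)
Step 7: +0 fires, +1 burnt (F count now 0)
Fire out after step 7
Initially T: 18, now '.': 24
Total burnt (originally-T cells now '.'): 17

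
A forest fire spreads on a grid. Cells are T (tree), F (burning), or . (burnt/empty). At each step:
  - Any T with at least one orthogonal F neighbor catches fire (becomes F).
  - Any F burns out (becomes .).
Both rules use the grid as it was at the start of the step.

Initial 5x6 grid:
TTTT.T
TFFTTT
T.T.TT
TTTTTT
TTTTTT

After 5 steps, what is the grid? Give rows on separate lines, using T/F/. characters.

Step 1: 5 trees catch fire, 2 burn out
  TFFT.T
  F..FTT
  T.F.TT
  TTTTTT
  TTTTTT
Step 2: 5 trees catch fire, 5 burn out
  F..F.T
  ....FT
  F...TT
  TTFTTT
  TTTTTT
Step 3: 6 trees catch fire, 5 burn out
  .....T
  .....F
  ....FT
  FF.FTT
  TTFTTT
Step 4: 6 trees catch fire, 6 burn out
  .....F
  ......
  .....F
  ....FT
  FF.FTT
Step 5: 2 trees catch fire, 6 burn out
  ......
  ......
  ......
  .....F
  ....FT

......
......
......
.....F
....FT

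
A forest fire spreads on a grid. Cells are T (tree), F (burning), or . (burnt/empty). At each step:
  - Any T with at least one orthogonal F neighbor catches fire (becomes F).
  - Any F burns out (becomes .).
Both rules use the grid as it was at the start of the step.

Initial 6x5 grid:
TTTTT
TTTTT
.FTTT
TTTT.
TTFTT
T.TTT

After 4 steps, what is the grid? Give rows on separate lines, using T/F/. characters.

Step 1: 7 trees catch fire, 2 burn out
  TTTTT
  TFTTT
  ..FTT
  TFFT.
  TF.FT
  T.FTT
Step 2: 9 trees catch fire, 7 burn out
  TFTTT
  F.FTT
  ...FT
  F..F.
  F...F
  T..FT
Step 3: 6 trees catch fire, 9 burn out
  F.FTT
  ...FT
  ....F
  .....
  .....
  F...F
Step 4: 2 trees catch fire, 6 burn out
  ...FT
  ....F
  .....
  .....
  .....
  .....

...FT
....F
.....
.....
.....
.....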